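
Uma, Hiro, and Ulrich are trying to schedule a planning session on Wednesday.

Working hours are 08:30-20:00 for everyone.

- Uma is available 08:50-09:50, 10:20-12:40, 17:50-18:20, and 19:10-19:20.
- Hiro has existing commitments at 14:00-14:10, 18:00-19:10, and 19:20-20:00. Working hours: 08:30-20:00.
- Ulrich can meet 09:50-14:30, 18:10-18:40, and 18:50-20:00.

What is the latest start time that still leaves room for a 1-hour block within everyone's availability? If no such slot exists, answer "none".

Hiro free within 08:30–20:00: 08:30–14:00, 14:10–18:00, 19:10–19:20.
Uma ∩ Hiro: 08:50–09:50, 10:20–12:40, 17:50–18:00, 19:10–19:20.
Uma ∩ Hiro ∩ Ulrich: 10:20–12:40, 19:10–19:20.
Windows ≥ 60 min: 10:20–12:40.
Latest start in the last window 10:20–12:40 is 12:40 − 60 min = 11:40.

11:40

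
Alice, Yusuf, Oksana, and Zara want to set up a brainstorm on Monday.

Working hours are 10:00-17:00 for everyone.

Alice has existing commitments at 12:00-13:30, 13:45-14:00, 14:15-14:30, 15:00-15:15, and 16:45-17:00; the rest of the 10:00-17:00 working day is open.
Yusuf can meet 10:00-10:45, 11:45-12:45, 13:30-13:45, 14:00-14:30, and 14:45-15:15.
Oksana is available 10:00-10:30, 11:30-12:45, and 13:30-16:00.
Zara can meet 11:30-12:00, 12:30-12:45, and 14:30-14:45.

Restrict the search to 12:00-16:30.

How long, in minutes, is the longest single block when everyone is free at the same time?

0 minutes

Alice free within 10:00–17:00: 10:00–12:00, 13:30–13:45, 14:00–14:15, 14:30–15:00, 15:15–16:45.
Alice ∩ Yusuf: 10:00–10:45, 11:45–12:00, 13:30–13:45, 14:00–14:15, 14:45–15:00.
Alice ∩ Yusuf ∩ Oksana: 10:00–10:30, 11:45–12:00, 13:30–13:45, 14:00–14:15, 14:45–15:00.
Alice ∩ Yusuf ∩ Oksana ∩ Zara: 11:45–12:00.
Restricted to 12:00–16:30: (none).
No common window.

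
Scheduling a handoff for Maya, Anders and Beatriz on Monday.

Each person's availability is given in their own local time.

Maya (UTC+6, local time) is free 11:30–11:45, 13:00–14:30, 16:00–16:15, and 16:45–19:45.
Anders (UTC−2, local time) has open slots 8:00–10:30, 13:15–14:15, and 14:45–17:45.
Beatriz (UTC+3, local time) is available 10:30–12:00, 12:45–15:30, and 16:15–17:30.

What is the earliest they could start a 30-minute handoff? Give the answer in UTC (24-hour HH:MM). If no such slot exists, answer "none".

10:45

Maya → UTC: 05:30–05:45, 07:00–08:30, 10:00–10:15, 10:45–13:45.
Anders → UTC: 10:00–12:30, 15:15–16:15, 16:45–19:45.
Beatriz → UTC: 07:30–09:00, 09:45–12:30, 13:15–14:30.
Maya ∩ Anders: 10:00–10:15, 10:45–12:30.
Maya ∩ Anders ∩ Beatriz: 10:00–10:15, 10:45–12:30.
Windows ≥ 30 min: 10:45–12:30.
Earliest such window starts at 10:45.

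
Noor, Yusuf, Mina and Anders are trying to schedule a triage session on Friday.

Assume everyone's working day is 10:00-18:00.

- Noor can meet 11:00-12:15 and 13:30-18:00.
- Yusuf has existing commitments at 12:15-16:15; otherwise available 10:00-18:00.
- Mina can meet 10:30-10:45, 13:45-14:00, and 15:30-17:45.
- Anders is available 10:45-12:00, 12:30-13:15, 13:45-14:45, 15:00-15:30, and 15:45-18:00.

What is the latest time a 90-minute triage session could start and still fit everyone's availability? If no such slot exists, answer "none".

Yusuf free within 10:00–18:00: 10:00–12:15, 16:15–18:00.
Noor ∩ Yusuf: 11:00–12:15, 16:15–18:00.
Noor ∩ Yusuf ∩ Mina: 16:15–17:45.
Noor ∩ Yusuf ∩ Mina ∩ Anders: 16:15–17:45.
Windows ≥ 90 min: 16:15–17:45.
Latest start in the last window 16:15–17:45 is 17:45 − 90 min = 16:15.

16:15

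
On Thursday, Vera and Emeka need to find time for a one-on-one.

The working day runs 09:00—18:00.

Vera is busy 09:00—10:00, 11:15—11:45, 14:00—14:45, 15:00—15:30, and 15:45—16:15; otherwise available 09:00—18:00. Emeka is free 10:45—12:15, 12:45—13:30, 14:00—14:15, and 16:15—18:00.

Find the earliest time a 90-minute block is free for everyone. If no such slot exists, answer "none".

16:15

Vera free within 09:00–18:00: 10:00–11:15, 11:45–14:00, 14:45–15:00, 15:30–15:45, 16:15–18:00.
Vera ∩ Emeka: 10:45–11:15, 11:45–12:15, 12:45–13:30, 16:15–18:00.
Windows ≥ 90 min: 16:15–18:00.
Earliest such window starts at 16:15.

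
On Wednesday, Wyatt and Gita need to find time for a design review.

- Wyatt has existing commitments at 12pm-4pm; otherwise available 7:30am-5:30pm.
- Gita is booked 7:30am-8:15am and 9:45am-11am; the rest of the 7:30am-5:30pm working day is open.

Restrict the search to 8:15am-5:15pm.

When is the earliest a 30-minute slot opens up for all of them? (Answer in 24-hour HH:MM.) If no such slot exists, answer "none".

08:15

Wyatt free within 07:30–17:30: 07:30–12:00, 16:00–17:30.
Gita free within 07:30–17:30: 08:15–09:45, 11:00–17:30.
Wyatt ∩ Gita: 08:15–09:45, 11:00–12:00, 16:00–17:30.
Restricted to 08:15–17:15: 08:15–09:45, 11:00–12:00, 16:00–17:15.
Windows ≥ 30 min: 08:15–09:45, 11:00–12:00, 16:00–17:15.
Earliest such window starts at 08:15.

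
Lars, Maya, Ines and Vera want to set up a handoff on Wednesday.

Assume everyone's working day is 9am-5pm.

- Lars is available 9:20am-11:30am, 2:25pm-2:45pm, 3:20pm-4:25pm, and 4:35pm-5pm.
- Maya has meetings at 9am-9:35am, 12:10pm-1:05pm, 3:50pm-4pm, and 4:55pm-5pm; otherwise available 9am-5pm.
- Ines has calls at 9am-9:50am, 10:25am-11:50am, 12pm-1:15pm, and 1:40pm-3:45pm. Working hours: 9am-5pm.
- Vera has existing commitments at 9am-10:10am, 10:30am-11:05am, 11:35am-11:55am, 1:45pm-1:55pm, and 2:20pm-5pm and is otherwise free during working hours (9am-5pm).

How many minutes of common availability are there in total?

15 minutes

Maya free within 09:00–17:00: 09:35–12:10, 13:05–15:50, 16:00–16:55.
Ines free within 09:00–17:00: 09:50–10:25, 11:50–12:00, 13:15–13:40, 15:45–17:00.
Vera free within 09:00–17:00: 10:10–10:30, 11:05–11:35, 11:55–13:45, 13:55–14:20.
Lars ∩ Maya: 09:35–11:30, 14:25–14:45, 15:20–15:50, 16:00–16:25, 16:35–16:55.
Lars ∩ Maya ∩ Ines: 09:50–10:25, 15:45–15:50, 16:00–16:25, 16:35–16:55.
Lars ∩ Maya ∩ Ines ∩ Vera: 10:10–10:25.
Total common minutes: 15.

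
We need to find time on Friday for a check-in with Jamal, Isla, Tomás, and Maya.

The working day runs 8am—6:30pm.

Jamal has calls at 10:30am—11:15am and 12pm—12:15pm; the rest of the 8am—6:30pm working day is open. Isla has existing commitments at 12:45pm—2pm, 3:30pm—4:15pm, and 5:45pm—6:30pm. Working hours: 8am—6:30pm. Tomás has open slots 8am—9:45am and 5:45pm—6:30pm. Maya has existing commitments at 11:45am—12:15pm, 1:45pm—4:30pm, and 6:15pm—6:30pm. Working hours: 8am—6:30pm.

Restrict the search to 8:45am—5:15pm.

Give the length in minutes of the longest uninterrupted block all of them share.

60 minutes

Jamal free within 08:00–18:30: 08:00–10:30, 11:15–12:00, 12:15–18:30.
Isla free within 08:00–18:30: 08:00–12:45, 14:00–15:30, 16:15–17:45.
Maya free within 08:00–18:30: 08:00–11:45, 12:15–13:45, 16:30–18:15.
Jamal ∩ Isla: 08:00–10:30, 11:15–12:00, 12:15–12:45, 14:00–15:30, 16:15–17:45.
Jamal ∩ Isla ∩ Tomás: 08:00–09:45.
Jamal ∩ Isla ∩ Tomás ∩ Maya: 08:00–09:45.
Restricted to 08:45–17:15: 08:45–09:45.
Single common window of 60 minutes.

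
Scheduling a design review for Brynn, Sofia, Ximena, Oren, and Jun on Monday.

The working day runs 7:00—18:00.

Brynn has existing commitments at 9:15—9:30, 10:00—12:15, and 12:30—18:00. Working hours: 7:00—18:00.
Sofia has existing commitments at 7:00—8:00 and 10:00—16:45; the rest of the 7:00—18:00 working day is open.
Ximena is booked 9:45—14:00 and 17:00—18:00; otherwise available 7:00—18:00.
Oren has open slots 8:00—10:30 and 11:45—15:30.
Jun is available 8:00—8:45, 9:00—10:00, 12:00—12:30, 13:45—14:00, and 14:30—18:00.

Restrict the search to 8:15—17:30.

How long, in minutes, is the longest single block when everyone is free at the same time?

Brynn free within 07:00–18:00: 07:00–09:15, 09:30–10:00, 12:15–12:30.
Sofia free within 07:00–18:00: 08:00–10:00, 16:45–18:00.
Ximena free within 07:00–18:00: 07:00–09:45, 14:00–17:00.
Brynn ∩ Sofia: 08:00–09:15, 09:30–10:00.
Brynn ∩ Sofia ∩ Ximena: 08:00–09:15, 09:30–09:45.
Brynn ∩ Sofia ∩ Ximena ∩ Oren: 08:00–09:15, 09:30–09:45.
Brynn ∩ Sofia ∩ Ximena ∩ Oren ∩ Jun: 08:00–08:45, 09:00–09:15, 09:30–09:45.
Restricted to 08:15–17:30: 08:15–08:45, 09:00–09:15, 09:30–09:45.
Common window lengths: 30, 15, 15 min; longest is 30.

30 minutes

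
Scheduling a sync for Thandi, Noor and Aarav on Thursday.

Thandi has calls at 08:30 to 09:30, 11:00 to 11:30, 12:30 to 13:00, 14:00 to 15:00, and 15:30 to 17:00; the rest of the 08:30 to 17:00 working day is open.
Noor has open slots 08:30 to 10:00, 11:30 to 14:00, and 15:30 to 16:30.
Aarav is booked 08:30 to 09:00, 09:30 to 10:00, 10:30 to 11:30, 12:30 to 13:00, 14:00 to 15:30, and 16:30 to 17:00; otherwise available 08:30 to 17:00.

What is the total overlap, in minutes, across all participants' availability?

120 minutes

Thandi free within 08:30–17:00: 09:30–11:00, 11:30–12:30, 13:00–14:00, 15:00–15:30.
Aarav free within 08:30–17:00: 09:00–09:30, 10:00–10:30, 11:30–12:30, 13:00–14:00, 15:30–16:30.
Thandi ∩ Noor: 09:30–10:00, 11:30–12:30, 13:00–14:00.
Thandi ∩ Noor ∩ Aarav: 11:30–12:30, 13:00–14:00.
Total common minutes: 60 + 60 = 120.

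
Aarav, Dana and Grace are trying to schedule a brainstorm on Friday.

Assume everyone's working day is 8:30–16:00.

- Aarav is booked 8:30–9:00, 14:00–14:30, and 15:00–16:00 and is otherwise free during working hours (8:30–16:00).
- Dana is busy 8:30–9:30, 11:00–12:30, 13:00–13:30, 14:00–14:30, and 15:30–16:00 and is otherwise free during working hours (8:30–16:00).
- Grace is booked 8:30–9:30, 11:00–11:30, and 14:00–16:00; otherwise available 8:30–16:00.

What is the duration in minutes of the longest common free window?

90 minutes

Aarav free within 08:30–16:00: 09:00–14:00, 14:30–15:00.
Dana free within 08:30–16:00: 09:30–11:00, 12:30–13:00, 13:30–14:00, 14:30–15:30.
Grace free within 08:30–16:00: 09:30–11:00, 11:30–14:00.
Aarav ∩ Dana: 09:30–11:00, 12:30–13:00, 13:30–14:00, 14:30–15:00.
Aarav ∩ Dana ∩ Grace: 09:30–11:00, 12:30–13:00, 13:30–14:00.
Common window lengths: 90, 30, 30 min; longest is 90.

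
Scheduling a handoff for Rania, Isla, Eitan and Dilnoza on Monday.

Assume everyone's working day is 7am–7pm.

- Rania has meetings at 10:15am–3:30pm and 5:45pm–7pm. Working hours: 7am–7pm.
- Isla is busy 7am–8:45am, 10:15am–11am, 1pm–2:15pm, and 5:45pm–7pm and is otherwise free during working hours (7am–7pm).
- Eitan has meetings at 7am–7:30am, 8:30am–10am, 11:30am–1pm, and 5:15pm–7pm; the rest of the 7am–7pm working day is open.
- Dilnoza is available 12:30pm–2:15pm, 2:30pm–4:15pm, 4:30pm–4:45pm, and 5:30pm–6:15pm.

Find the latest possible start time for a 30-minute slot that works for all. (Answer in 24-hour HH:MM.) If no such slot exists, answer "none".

Rania free within 07:00–19:00: 07:00–10:15, 15:30–17:45.
Isla free within 07:00–19:00: 08:45–10:15, 11:00–13:00, 14:15–17:45.
Eitan free within 07:00–19:00: 07:30–08:30, 10:00–11:30, 13:00–17:15.
Rania ∩ Isla: 08:45–10:15, 15:30–17:45.
Rania ∩ Isla ∩ Eitan: 10:00–10:15, 15:30–17:15.
Rania ∩ Isla ∩ Eitan ∩ Dilnoza: 15:30–16:15, 16:30–16:45.
Windows ≥ 30 min: 15:30–16:15.
Latest start in the last window 15:30–16:15 is 16:15 − 30 min = 15:45.

15:45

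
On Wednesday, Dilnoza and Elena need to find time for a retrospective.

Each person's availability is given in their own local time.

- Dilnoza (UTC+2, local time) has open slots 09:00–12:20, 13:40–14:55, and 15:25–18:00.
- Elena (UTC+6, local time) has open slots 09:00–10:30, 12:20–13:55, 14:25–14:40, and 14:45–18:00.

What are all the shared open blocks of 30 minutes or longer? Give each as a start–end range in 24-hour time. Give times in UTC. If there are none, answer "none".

07:00–07:55, 08:45–10:20

Dilnoza → UTC: 07:00–10:20, 11:40–12:55, 13:25–16:00.
Elena → UTC: 03:00–04:30, 06:20–07:55, 08:25–08:40, 08:45–12:00.
Dilnoza ∩ Elena: 07:00–07:55, 08:25–08:40, 08:45–10:20, 11:40–12:00.
Windows ≥ 30 min: 07:00–07:55, 08:45–10:20.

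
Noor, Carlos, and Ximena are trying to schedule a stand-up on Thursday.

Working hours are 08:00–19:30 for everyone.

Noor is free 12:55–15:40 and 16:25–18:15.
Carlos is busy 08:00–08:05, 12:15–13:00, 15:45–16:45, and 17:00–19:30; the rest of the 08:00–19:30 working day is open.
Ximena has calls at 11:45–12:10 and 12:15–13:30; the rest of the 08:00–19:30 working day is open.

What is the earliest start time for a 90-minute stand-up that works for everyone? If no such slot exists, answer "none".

Carlos free within 08:00–19:30: 08:05–12:15, 13:00–15:45, 16:45–17:00.
Ximena free within 08:00–19:30: 08:00–11:45, 12:10–12:15, 13:30–19:30.
Noor ∩ Carlos: 13:00–15:40, 16:45–17:00.
Noor ∩ Carlos ∩ Ximena: 13:30–15:40, 16:45–17:00.
Windows ≥ 90 min: 13:30–15:40.
Earliest such window starts at 13:30.

13:30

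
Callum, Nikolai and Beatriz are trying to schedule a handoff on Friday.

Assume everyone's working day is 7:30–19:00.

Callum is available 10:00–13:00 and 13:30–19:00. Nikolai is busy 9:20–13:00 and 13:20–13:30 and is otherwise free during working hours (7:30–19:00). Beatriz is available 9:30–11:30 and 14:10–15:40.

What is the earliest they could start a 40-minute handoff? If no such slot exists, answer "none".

Nikolai free within 07:30–19:00: 07:30–09:20, 13:00–13:20, 13:30–19:00.
Callum ∩ Nikolai: 13:30–19:00.
Callum ∩ Nikolai ∩ Beatriz: 14:10–15:40.
Windows ≥ 40 min: 14:10–15:40.
Earliest such window starts at 14:10.

14:10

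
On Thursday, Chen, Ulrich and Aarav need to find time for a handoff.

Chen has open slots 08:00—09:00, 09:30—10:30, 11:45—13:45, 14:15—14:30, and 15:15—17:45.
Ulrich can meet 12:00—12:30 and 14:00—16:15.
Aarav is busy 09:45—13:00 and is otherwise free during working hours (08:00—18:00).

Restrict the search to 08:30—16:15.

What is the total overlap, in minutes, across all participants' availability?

Aarav free within 08:00–18:00: 08:00–09:45, 13:00–18:00.
Chen ∩ Ulrich: 12:00–12:30, 14:15–14:30, 15:15–16:15.
Chen ∩ Ulrich ∩ Aarav: 14:15–14:30, 15:15–16:15.
Restricted to 08:30–16:15: 14:15–14:30, 15:15–16:15.
Total common minutes: 15 + 60 = 75.

75 minutes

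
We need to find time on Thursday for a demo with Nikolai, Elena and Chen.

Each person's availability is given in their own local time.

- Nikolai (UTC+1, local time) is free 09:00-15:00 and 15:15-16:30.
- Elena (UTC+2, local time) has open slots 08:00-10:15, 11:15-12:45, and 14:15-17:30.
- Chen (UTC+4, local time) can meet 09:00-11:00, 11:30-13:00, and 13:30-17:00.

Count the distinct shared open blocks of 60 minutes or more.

Nikolai → UTC: 08:00–14:00, 14:15–15:30.
Elena → UTC: 06:00–08:15, 09:15–10:45, 12:15–15:30.
Chen → UTC: 05:00–07:00, 07:30–09:00, 09:30–13:00.
Nikolai ∩ Elena: 08:00–08:15, 09:15–10:45, 12:15–14:00, 14:15–15:30.
Nikolai ∩ Elena ∩ Chen: 08:00–08:15, 09:30–10:45, 12:15–13:00.
Windows ≥ 60 min: 09:30–10:45.
That's 1 window.

1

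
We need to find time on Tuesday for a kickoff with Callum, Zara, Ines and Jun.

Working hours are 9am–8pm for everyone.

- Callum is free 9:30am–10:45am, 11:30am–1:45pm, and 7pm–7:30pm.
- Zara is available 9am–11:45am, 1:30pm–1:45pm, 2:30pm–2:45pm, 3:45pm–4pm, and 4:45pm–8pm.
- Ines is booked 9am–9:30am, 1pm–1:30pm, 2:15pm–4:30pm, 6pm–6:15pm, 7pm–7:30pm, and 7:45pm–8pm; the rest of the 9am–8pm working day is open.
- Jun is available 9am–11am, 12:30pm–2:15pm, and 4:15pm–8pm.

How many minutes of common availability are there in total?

Ines free within 09:00–20:00: 09:30–13:00, 13:30–14:15, 16:30–18:00, 18:15–19:00, 19:30–19:45.
Callum ∩ Zara: 09:30–10:45, 11:30–11:45, 13:30–13:45, 19:00–19:30.
Callum ∩ Zara ∩ Ines: 09:30–10:45, 11:30–11:45, 13:30–13:45.
Callum ∩ Zara ∩ Ines ∩ Jun: 09:30–10:45, 13:30–13:45.
Total common minutes: 75 + 15 = 90.

90 minutes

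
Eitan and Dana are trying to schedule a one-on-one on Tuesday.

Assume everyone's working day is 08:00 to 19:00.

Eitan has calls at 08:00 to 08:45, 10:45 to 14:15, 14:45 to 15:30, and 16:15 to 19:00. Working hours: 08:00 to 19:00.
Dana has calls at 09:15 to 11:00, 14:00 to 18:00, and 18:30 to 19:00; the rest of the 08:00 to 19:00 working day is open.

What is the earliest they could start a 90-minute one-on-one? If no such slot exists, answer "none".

Eitan free within 08:00–19:00: 08:45–10:45, 14:15–14:45, 15:30–16:15.
Dana free within 08:00–19:00: 08:00–09:15, 11:00–14:00, 18:00–18:30.
Eitan ∩ Dana: 08:45–09:15.
Windows ≥ 90 min: (none).

none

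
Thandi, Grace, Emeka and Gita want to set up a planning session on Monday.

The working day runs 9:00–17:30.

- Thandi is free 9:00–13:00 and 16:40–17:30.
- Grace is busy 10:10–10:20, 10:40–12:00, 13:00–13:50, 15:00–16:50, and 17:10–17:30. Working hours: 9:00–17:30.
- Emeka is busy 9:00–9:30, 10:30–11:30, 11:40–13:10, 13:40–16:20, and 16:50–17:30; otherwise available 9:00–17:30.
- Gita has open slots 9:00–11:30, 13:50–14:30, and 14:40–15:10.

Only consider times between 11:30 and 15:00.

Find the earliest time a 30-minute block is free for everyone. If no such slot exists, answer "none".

none

Grace free within 09:00–17:30: 09:00–10:10, 10:20–10:40, 12:00–13:00, 13:50–15:00, 16:50–17:10.
Emeka free within 09:00–17:30: 09:30–10:30, 11:30–11:40, 13:10–13:40, 16:20–16:50.
Thandi ∩ Grace: 09:00–10:10, 10:20–10:40, 12:00–13:00, 16:50–17:10.
Thandi ∩ Grace ∩ Emeka: 09:30–10:10, 10:20–10:30.
Thandi ∩ Grace ∩ Emeka ∩ Gita: 09:30–10:10, 10:20–10:30.
Restricted to 11:30–15:00: (none).
Windows ≥ 30 min: (none).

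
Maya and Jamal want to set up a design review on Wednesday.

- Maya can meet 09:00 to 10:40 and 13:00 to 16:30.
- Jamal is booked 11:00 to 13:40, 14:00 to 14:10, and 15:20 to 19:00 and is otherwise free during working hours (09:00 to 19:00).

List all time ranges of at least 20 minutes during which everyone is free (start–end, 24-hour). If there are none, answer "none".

09:00–10:40, 13:40–14:00, 14:10–15:20

Jamal free within 09:00–19:00: 09:00–11:00, 13:40–14:00, 14:10–15:20.
Maya ∩ Jamal: 09:00–10:40, 13:40–14:00, 14:10–15:20.
Windows ≥ 20 min: 09:00–10:40, 13:40–14:00, 14:10–15:20.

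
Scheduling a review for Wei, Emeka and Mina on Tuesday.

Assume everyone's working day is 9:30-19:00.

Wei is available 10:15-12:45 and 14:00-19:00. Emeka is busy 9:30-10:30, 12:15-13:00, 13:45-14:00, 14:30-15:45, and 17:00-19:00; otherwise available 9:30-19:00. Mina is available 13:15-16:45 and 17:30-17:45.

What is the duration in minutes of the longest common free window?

60 minutes

Emeka free within 09:30–19:00: 10:30–12:15, 13:00–13:45, 14:00–14:30, 15:45–17:00.
Wei ∩ Emeka: 10:30–12:15, 14:00–14:30, 15:45–17:00.
Wei ∩ Emeka ∩ Mina: 14:00–14:30, 15:45–16:45.
Common window lengths: 30, 60 min; longest is 60.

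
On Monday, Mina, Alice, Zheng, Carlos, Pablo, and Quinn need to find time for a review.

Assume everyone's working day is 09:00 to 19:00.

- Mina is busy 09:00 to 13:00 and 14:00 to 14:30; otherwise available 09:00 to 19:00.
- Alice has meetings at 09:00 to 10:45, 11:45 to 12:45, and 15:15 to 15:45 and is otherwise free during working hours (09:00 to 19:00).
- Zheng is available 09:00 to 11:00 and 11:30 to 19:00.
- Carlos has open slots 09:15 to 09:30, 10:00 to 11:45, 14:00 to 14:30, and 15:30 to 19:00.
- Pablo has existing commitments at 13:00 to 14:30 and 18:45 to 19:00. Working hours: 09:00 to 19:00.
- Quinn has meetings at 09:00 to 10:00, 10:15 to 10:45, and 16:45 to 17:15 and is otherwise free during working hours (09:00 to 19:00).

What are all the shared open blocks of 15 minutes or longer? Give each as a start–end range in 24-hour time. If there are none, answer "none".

15:45–16:45, 17:15–18:45

Mina free within 09:00–19:00: 13:00–14:00, 14:30–19:00.
Alice free within 09:00–19:00: 10:45–11:45, 12:45–15:15, 15:45–19:00.
Pablo free within 09:00–19:00: 09:00–13:00, 14:30–18:45.
Quinn free within 09:00–19:00: 10:00–10:15, 10:45–16:45, 17:15–19:00.
Mina ∩ Alice: 13:00–14:00, 14:30–15:15, 15:45–19:00.
Mina ∩ Alice ∩ Zheng: 13:00–14:00, 14:30–15:15, 15:45–19:00.
Mina ∩ Alice ∩ Zheng ∩ Carlos: 15:45–19:00.
Mina ∩ Alice ∩ Zheng ∩ Carlos ∩ Pablo: 15:45–18:45.
Mina ∩ Alice ∩ Zheng ∩ Carlos ∩ Pablo ∩ Quinn: 15:45–16:45, 17:15–18:45.
Windows ≥ 15 min: 15:45–16:45, 17:15–18:45.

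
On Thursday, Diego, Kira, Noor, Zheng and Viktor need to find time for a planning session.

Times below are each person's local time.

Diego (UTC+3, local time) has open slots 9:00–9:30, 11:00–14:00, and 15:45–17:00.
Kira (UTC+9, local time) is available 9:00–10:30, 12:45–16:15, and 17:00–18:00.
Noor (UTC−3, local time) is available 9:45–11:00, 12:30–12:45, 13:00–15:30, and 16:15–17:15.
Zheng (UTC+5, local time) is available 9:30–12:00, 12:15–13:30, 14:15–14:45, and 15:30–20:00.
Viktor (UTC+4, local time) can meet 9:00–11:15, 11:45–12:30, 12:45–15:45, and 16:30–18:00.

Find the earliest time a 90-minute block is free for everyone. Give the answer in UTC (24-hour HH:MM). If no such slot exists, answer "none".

Diego → UTC: 06:00–06:30, 08:00–11:00, 12:45–14:00.
Kira → UTC: 00:00–01:30, 03:45–07:15, 08:00–09:00.
Noor → UTC: 12:45–14:00, 15:30–15:45, 16:00–18:30, 19:15–20:15.
Zheng → UTC: 04:30–07:00, 07:15–08:30, 09:15–09:45, 10:30–15:00.
Viktor → UTC: 05:00–07:15, 07:45–08:30, 08:45–11:45, 12:30–14:00.
Diego ∩ Kira: 06:00–06:30, 08:00–09:00.
Diego ∩ Kira ∩ Noor: (none).
Diego ∩ Kira ∩ Noor ∩ Zheng: (none).
Diego ∩ Kira ∩ Noor ∩ Zheng ∩ Viktor: (none).
Windows ≥ 90 min: (none).

none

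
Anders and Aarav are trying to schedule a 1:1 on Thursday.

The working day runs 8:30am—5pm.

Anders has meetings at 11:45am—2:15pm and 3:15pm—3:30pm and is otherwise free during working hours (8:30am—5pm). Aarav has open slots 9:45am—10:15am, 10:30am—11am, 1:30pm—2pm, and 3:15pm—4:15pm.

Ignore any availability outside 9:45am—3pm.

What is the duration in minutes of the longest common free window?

30 minutes

Anders free within 08:30–17:00: 08:30–11:45, 14:15–15:15, 15:30–17:00.
Anders ∩ Aarav: 09:45–10:15, 10:30–11:00, 15:30–16:15.
Restricted to 09:45–15:00: 09:45–10:15, 10:30–11:00.
Common window lengths: 30, 30 min; longest is 30.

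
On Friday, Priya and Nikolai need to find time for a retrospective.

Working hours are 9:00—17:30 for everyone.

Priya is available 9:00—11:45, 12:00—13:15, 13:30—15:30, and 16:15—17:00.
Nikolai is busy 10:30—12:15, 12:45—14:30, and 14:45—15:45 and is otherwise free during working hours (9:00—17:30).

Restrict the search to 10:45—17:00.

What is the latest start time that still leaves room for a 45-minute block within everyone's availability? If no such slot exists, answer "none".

Nikolai free within 09:00–17:30: 09:00–10:30, 12:15–12:45, 14:30–14:45, 15:45–17:30.
Priya ∩ Nikolai: 09:00–10:30, 12:15–12:45, 14:30–14:45, 16:15–17:00.
Restricted to 10:45–17:00: 12:15–12:45, 14:30–14:45, 16:15–17:00.
Windows ≥ 45 min: 16:15–17:00.
Latest start in the last window 16:15–17:00 is 17:00 − 45 min = 16:15.

16:15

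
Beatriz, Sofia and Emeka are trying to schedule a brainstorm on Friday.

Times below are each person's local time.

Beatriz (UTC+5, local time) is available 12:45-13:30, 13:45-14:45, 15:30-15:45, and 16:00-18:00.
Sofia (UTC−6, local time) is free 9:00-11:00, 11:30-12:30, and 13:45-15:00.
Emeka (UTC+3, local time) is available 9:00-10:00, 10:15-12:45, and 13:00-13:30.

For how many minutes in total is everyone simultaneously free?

Beatriz → UTC: 07:45–08:30, 08:45–09:45, 10:30–10:45, 11:00–13:00.
Sofia → UTC: 15:00–17:00, 17:30–18:30, 19:45–21:00.
Emeka → UTC: 06:00–07:00, 07:15–09:45, 10:00–10:30.
Beatriz ∩ Sofia: (none).
Beatriz ∩ Sofia ∩ Emeka: (none).
Total common minutes: 0.

0 minutes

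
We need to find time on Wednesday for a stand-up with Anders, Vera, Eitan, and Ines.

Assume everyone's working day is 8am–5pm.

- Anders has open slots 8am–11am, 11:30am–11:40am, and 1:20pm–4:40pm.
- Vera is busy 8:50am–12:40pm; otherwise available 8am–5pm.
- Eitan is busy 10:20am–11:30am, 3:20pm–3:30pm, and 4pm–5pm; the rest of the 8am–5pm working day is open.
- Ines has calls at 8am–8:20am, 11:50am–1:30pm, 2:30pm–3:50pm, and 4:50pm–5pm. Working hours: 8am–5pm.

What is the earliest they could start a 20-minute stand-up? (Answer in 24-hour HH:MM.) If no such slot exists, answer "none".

08:20

Vera free within 08:00–17:00: 08:00–08:50, 12:40–17:00.
Eitan free within 08:00–17:00: 08:00–10:20, 11:30–15:20, 15:30–16:00.
Ines free within 08:00–17:00: 08:20–11:50, 13:30–14:30, 15:50–16:50.
Anders ∩ Vera: 08:00–08:50, 13:20–16:40.
Anders ∩ Vera ∩ Eitan: 08:00–08:50, 13:20–15:20, 15:30–16:00.
Anders ∩ Vera ∩ Eitan ∩ Ines: 08:20–08:50, 13:30–14:30, 15:50–16:00.
Windows ≥ 20 min: 08:20–08:50, 13:30–14:30.
Earliest such window starts at 08:20.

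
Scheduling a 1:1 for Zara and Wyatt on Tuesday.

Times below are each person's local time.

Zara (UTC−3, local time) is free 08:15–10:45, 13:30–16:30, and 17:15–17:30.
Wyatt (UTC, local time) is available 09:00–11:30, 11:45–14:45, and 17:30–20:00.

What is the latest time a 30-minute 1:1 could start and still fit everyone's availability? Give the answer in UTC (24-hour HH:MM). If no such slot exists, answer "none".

Zara → UTC: 11:15–13:45, 16:30–19:30, 20:15–20:30.
Wyatt → UTC: 09:00–11:30, 11:45–14:45, 17:30–20:00.
Zara ∩ Wyatt: 11:15–11:30, 11:45–13:45, 17:30–19:30.
Windows ≥ 30 min: 11:45–13:45, 17:30–19:30.
Latest start in the last window 17:30–19:30 is 19:30 − 30 min = 19:00.

19:00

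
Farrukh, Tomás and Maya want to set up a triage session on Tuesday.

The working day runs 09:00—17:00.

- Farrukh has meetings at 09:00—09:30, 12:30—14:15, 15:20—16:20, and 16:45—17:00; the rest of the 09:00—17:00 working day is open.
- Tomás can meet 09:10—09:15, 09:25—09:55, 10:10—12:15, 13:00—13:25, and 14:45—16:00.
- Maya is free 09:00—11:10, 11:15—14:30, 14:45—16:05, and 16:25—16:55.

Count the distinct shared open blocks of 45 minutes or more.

Farrukh free within 09:00–17:00: 09:30–12:30, 14:15–15:20, 16:20–16:45.
Farrukh ∩ Tomás: 09:30–09:55, 10:10–12:15, 14:45–15:20.
Farrukh ∩ Tomás ∩ Maya: 09:30–09:55, 10:10–11:10, 11:15–12:15, 14:45–15:20.
Windows ≥ 45 min: 10:10–11:10, 11:15–12:15.
That's 2 windows.

2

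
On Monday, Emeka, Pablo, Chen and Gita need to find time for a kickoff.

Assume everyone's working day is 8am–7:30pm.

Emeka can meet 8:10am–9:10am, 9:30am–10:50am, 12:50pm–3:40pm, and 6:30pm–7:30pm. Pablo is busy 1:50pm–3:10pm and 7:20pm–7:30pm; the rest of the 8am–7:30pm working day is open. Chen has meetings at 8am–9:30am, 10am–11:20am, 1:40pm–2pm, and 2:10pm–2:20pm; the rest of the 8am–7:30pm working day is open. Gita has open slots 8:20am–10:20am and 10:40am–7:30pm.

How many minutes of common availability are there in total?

Pablo free within 08:00–19:30: 08:00–13:50, 15:10–19:20.
Chen free within 08:00–19:30: 09:30–10:00, 11:20–13:40, 14:00–14:10, 14:20–19:30.
Emeka ∩ Pablo: 08:10–09:10, 09:30–10:50, 12:50–13:50, 15:10–15:40, 18:30–19:20.
Emeka ∩ Pablo ∩ Chen: 09:30–10:00, 12:50–13:40, 15:10–15:40, 18:30–19:20.
Emeka ∩ Pablo ∩ Chen ∩ Gita: 09:30–10:00, 12:50–13:40, 15:10–15:40, 18:30–19:20.
Total common minutes: 30 + 50 + 30 + 50 = 160.

160 minutes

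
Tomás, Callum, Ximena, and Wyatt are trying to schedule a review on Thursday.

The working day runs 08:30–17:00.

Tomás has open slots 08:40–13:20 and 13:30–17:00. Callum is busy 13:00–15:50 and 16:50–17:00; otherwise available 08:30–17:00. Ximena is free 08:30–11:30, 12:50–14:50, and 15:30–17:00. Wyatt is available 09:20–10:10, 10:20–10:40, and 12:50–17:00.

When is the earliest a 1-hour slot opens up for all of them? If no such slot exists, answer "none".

Callum free within 08:30–17:00: 08:30–13:00, 15:50–16:50.
Tomás ∩ Callum: 08:40–13:00, 15:50–16:50.
Tomás ∩ Callum ∩ Ximena: 08:40–11:30, 12:50–13:00, 15:50–16:50.
Tomás ∩ Callum ∩ Ximena ∩ Wyatt: 09:20–10:10, 10:20–10:40, 12:50–13:00, 15:50–16:50.
Windows ≥ 60 min: 15:50–16:50.
Earliest such window starts at 15:50.

15:50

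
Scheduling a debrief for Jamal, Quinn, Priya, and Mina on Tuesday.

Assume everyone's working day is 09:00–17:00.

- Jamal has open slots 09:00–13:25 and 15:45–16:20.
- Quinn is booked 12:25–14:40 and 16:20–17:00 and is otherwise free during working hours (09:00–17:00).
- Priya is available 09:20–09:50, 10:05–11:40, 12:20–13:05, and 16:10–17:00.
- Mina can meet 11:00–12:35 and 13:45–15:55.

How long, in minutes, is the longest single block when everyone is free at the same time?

Quinn free within 09:00–17:00: 09:00–12:25, 14:40–16:20.
Jamal ∩ Quinn: 09:00–12:25, 15:45–16:20.
Jamal ∩ Quinn ∩ Priya: 09:20–09:50, 10:05–11:40, 12:20–12:25, 16:10–16:20.
Jamal ∩ Quinn ∩ Priya ∩ Mina: 11:00–11:40, 12:20–12:25.
Common window lengths: 40, 5 min; longest is 40.

40 minutes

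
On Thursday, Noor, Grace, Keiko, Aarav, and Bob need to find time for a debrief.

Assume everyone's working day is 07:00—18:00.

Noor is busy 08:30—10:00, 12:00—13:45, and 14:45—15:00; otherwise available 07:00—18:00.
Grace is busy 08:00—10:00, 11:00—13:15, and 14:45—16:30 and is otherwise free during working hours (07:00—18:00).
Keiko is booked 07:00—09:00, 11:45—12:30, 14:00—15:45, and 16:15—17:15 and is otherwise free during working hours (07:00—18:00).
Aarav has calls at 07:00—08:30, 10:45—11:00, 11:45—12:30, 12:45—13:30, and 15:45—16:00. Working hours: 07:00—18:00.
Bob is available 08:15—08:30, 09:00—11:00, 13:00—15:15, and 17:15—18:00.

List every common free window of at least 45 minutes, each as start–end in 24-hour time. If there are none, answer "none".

Noor free within 07:00–18:00: 07:00–08:30, 10:00–12:00, 13:45–14:45, 15:00–18:00.
Grace free within 07:00–18:00: 07:00–08:00, 10:00–11:00, 13:15–14:45, 16:30–18:00.
Keiko free within 07:00–18:00: 09:00–11:45, 12:30–14:00, 15:45–16:15, 17:15–18:00.
Aarav free within 07:00–18:00: 08:30–10:45, 11:00–11:45, 12:30–12:45, 13:30–15:45, 16:00–18:00.
Noor ∩ Grace: 07:00–08:00, 10:00–11:00, 13:45–14:45, 16:30–18:00.
Noor ∩ Grace ∩ Keiko: 10:00–11:00, 13:45–14:00, 17:15–18:00.
Noor ∩ Grace ∩ Keiko ∩ Aarav: 10:00–10:45, 13:45–14:00, 17:15–18:00.
Noor ∩ Grace ∩ Keiko ∩ Aarav ∩ Bob: 10:00–10:45, 13:45–14:00, 17:15–18:00.
Windows ≥ 45 min: 10:00–10:45, 17:15–18:00.

10:00–10:45, 17:15–18:00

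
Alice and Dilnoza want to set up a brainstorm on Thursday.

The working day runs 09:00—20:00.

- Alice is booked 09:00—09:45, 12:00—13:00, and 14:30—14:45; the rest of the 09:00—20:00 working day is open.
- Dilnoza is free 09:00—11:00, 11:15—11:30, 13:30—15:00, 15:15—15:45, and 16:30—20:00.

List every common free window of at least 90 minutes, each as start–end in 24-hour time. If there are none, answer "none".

16:30–20:00

Alice free within 09:00–20:00: 09:45–12:00, 13:00–14:30, 14:45–20:00.
Alice ∩ Dilnoza: 09:45–11:00, 11:15–11:30, 13:30–14:30, 14:45–15:00, 15:15–15:45, 16:30–20:00.
Windows ≥ 90 min: 16:30–20:00.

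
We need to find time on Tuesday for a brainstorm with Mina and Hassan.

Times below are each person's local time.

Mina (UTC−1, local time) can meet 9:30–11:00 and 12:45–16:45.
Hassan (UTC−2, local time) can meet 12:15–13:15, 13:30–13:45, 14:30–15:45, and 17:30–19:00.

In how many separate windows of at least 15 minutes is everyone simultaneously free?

3

Mina → UTC: 10:30–12:00, 13:45–17:45.
Hassan → UTC: 14:15–15:15, 15:30–15:45, 16:30–17:45, 19:30–21:00.
Mina ∩ Hassan: 14:15–15:15, 15:30–15:45, 16:30–17:45.
Windows ≥ 15 min: 14:15–15:15, 15:30–15:45, 16:30–17:45.
That's 3 windows.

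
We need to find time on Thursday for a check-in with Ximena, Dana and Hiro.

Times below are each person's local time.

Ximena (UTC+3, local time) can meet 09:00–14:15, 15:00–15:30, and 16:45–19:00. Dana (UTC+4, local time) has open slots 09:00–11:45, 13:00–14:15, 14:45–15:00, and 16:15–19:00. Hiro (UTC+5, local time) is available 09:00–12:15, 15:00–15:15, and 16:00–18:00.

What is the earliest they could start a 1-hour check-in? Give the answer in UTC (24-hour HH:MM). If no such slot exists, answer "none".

06:00

Ximena → UTC: 06:00–11:15, 12:00–12:30, 13:45–16:00.
Dana → UTC: 05:00–07:45, 09:00–10:15, 10:45–11:00, 12:15–15:00.
Hiro → UTC: 04:00–07:15, 10:00–10:15, 11:00–13:00.
Ximena ∩ Dana: 06:00–07:45, 09:00–10:15, 10:45–11:00, 12:15–12:30, 13:45–15:00.
Ximena ∩ Dana ∩ Hiro: 06:00–07:15, 10:00–10:15, 12:15–12:30.
Windows ≥ 60 min: 06:00–07:15.
Earliest such window starts at 06:00.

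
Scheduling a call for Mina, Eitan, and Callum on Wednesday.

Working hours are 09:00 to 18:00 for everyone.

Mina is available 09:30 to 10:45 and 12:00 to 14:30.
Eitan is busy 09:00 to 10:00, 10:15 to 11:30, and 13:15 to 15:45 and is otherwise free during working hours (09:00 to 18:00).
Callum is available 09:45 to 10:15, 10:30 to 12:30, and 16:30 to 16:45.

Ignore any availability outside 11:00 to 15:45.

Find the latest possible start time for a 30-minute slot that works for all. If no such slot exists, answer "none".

12:00

Eitan free within 09:00–18:00: 10:00–10:15, 11:30–13:15, 15:45–18:00.
Mina ∩ Eitan: 10:00–10:15, 12:00–13:15.
Mina ∩ Eitan ∩ Callum: 10:00–10:15, 12:00–12:30.
Restricted to 11:00–15:45: 12:00–12:30.
Windows ≥ 30 min: 12:00–12:30.
Latest start in the last window 12:00–12:30 is 12:30 − 30 min = 12:00.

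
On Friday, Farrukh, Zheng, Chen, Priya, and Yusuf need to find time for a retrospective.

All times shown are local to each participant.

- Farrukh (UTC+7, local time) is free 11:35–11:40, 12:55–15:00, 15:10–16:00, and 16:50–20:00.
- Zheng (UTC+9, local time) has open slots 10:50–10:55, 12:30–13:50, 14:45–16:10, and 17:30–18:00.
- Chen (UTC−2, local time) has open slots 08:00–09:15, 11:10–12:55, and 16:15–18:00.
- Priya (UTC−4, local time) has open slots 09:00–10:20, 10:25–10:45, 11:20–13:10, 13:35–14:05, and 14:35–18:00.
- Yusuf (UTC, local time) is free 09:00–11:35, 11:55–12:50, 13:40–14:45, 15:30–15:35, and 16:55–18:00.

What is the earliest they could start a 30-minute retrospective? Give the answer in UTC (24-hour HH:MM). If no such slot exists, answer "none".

Farrukh → UTC: 04:35–04:40, 05:55–08:00, 08:10–09:00, 09:50–13:00.
Zheng → UTC: 01:50–01:55, 03:30–04:50, 05:45–07:10, 08:30–09:00.
Chen → UTC: 10:00–11:15, 13:10–14:55, 18:15–20:00.
Priya → UTC: 13:00–14:20, 14:25–14:45, 15:20–17:10, 17:35–18:05, 18:35–22:00.
Yusuf → UTC: 09:00–11:35, 11:55–12:50, 13:40–14:45, 15:30–15:35, 16:55–18:00.
Farrukh ∩ Zheng: 04:35–04:40, 05:55–07:10, 08:30–09:00.
Farrukh ∩ Zheng ∩ Chen: (none).
Farrukh ∩ Zheng ∩ Chen ∩ Priya: (none).
Farrukh ∩ Zheng ∩ Chen ∩ Priya ∩ Yusuf: (none).
Windows ≥ 30 min: (none).

none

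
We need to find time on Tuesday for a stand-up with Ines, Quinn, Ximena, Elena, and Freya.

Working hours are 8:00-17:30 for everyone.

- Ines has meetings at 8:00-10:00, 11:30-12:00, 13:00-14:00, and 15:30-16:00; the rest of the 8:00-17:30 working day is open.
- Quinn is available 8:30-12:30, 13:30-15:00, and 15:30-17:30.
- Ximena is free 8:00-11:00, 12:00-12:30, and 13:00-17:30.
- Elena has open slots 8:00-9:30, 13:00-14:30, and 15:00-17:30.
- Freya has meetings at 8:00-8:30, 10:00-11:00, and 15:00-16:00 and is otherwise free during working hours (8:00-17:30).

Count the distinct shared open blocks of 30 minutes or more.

2

Ines free within 08:00–17:30: 10:00–11:30, 12:00–13:00, 14:00–15:30, 16:00–17:30.
Freya free within 08:00–17:30: 08:30–10:00, 11:00–15:00, 16:00–17:30.
Ines ∩ Quinn: 10:00–11:30, 12:00–12:30, 14:00–15:00, 16:00–17:30.
Ines ∩ Quinn ∩ Ximena: 10:00–11:00, 12:00–12:30, 14:00–15:00, 16:00–17:30.
Ines ∩ Quinn ∩ Ximena ∩ Elena: 14:00–14:30, 16:00–17:30.
Ines ∩ Quinn ∩ Ximena ∩ Elena ∩ Freya: 14:00–14:30, 16:00–17:30.
Windows ≥ 30 min: 14:00–14:30, 16:00–17:30.
That's 2 windows.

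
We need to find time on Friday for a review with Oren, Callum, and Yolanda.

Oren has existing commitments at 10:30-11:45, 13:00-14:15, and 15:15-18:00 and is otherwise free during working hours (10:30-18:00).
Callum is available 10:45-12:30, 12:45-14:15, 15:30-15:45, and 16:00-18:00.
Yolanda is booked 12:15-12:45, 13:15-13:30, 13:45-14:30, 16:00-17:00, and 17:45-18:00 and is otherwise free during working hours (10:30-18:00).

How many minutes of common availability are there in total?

Oren free within 10:30–18:00: 11:45–13:00, 14:15–15:15.
Yolanda free within 10:30–18:00: 10:30–12:15, 12:45–13:15, 13:30–13:45, 14:30–16:00, 17:00–17:45.
Oren ∩ Callum: 11:45–12:30, 12:45–13:00.
Oren ∩ Callum ∩ Yolanda: 11:45–12:15, 12:45–13:00.
Total common minutes: 30 + 15 = 45.

45 minutes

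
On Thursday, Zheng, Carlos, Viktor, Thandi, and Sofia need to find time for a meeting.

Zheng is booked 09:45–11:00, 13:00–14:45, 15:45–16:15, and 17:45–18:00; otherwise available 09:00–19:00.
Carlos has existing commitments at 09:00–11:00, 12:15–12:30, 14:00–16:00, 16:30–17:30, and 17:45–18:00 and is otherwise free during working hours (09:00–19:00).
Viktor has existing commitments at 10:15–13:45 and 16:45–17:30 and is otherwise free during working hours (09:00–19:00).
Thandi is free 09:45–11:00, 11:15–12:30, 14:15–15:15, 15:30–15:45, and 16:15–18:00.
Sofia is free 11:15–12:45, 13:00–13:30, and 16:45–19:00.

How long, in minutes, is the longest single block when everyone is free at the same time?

15 minutes

Zheng free within 09:00–19:00: 09:00–09:45, 11:00–13:00, 14:45–15:45, 16:15–17:45, 18:00–19:00.
Carlos free within 09:00–19:00: 11:00–12:15, 12:30–14:00, 16:00–16:30, 17:30–17:45, 18:00–19:00.
Viktor free within 09:00–19:00: 09:00–10:15, 13:45–16:45, 17:30–19:00.
Zheng ∩ Carlos: 11:00–12:15, 12:30–13:00, 16:15–16:30, 17:30–17:45, 18:00–19:00.
Zheng ∩ Carlos ∩ Viktor: 16:15–16:30, 17:30–17:45, 18:00–19:00.
Zheng ∩ Carlos ∩ Viktor ∩ Thandi: 16:15–16:30, 17:30–17:45.
Zheng ∩ Carlos ∩ Viktor ∩ Thandi ∩ Sofia: 17:30–17:45.
Single common window of 15 minutes.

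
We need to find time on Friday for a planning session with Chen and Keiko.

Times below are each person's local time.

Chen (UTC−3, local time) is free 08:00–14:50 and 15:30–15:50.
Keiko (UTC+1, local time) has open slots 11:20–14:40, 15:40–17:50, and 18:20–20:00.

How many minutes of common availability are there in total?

340 minutes

Chen → UTC: 11:00–17:50, 18:30–18:50.
Keiko → UTC: 10:20–13:40, 14:40–16:50, 17:20–19:00.
Chen ∩ Keiko: 11:00–13:40, 14:40–16:50, 17:20–17:50, 18:30–18:50.
Total common minutes: 160 + 130 + 30 + 20 = 340.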